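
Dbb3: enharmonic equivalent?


Enharmonic notes sound the same pitch but are spelled with different letter names
Dbb and C name the same pitch class
= C3


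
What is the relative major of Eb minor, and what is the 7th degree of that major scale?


Solution.
The relative major shares the key signature and is a minor 3rd above the minor tonic
A minor 3rd above Eb is Gb
→ relative major of Eb minor is Gb major
Gb major scale: Gb Ab Bb Cb Db Eb F
= Gb major; 7th degree = F


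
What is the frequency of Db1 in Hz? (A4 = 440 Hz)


Solution.
f = 440 × 2^(n/12) where n = semitones from A4
Db1: -44 semitones from A4
f = 440 × 2^(-44/12)
f = 34.65 Hz


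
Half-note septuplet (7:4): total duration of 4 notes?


Solution.
Septuplet: 7 notes occupy the space of 4 half notes
Space = 4 × 2 = 8 beats
Each septuplet note = 8 / 7 = 8/7 beats
4 notes = 4 × 8/7 = 32/7
= 32/7 beats


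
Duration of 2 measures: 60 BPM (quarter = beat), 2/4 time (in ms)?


Step by step:
Quarter-note beat duration = 60000 / 60 ms
Beats per measure (2/4) = 2
One measure = 2 × 60000 / 60 = 120000 / 60 ms
2 measures = 2 × 120000 / 60 = 240000 / 60
= 4000.0 ms


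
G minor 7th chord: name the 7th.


Step by step:
Minor 7th chord = root + minor 3rd + perfect 5th + minor 7th
Seventh chords stack in thirds, so the letter names are G-B-D-F
Root: G
Minor 3rd above G: Bb
Perfect 5th above G: D
Minor 7th above G: F
The 7th = F


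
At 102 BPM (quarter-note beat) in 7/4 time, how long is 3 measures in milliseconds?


Quarter-note beat duration = 60000 / 102 ms
Beats per measure (7/4) = 7
One measure = 7 × 60000 / 102 = 420000 / 102 ms
3 measures = 3 × 420000 / 102 = 1260000 / 102
= 12352.9 ms


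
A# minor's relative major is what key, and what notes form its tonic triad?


Working:
The relative major shares the key signature and is a minor 3rd above the minor tonic
A minor 3rd above A# is C#
→ relative major of A# minor is C# major
Tonic triad of C# major = root + major 3rd + perfect 5th = C# E# G#
= C# major; triad = C# E# G#


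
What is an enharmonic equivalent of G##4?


Reasoning:
Enharmonic notes sound the same pitch but are spelled with different letter names
G## and A name the same pitch class
= A4


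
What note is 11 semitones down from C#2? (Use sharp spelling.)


Let's work it out.
C#2: chromatic position 1 in octave 2 → absolute = 2×12 + 1 = 25
Transpose down 11: 25 - 11 = 14
14 = 1×12 + 2 → D in octave 1
Result = D1


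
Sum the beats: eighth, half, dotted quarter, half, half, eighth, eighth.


Let's work it out.
Beat values:
  eighth = 0.5 beats
  half = 2 beats
  dotted quarter = 1.5 beats
  half = 2 beats
  half = 2 beats
  eighth = 0.5 beats
  eighth = 0.5 beats
Sum = 0.5 + 2 + 1.5 + 2 + 2 + 0.5 + 0.5
= 9 beats


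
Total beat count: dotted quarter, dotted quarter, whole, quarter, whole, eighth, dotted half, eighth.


Working:
Beat values:
  dotted quarter = 1.5 beats
  dotted quarter = 1.5 beats
  whole = 4 beats
  quarter = 1 beat
  whole = 4 beats
  eighth = 0.5 beats
  dotted half = 3 beats
  eighth = 0.5 beats
Sum = 1.5 + 1.5 + 4 + 1 + 4 + 0.5 + 3 + 0.5
= 16 beats


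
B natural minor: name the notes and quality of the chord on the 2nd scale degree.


Working:
B natural minor scale: B C# D E F# G A
Diatonic triad on degree 2 stacks scale notes 2, 4, 6: C# E G
C#→E = 3 semitones; C#→G = 6 semitones → diminished triad
= C# E G (diminished)


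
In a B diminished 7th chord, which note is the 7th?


Step by step:
Diminished 7th chord = root + minor 3rd + diminished 5th + diminished 7th
Seventh chords stack in thirds, so the letter names are B-D-F-A
Root: B
Minor 3rd above B: D
Diminished 5th above B: F
Diminished 7th above B: Ab
The 7th = Ab


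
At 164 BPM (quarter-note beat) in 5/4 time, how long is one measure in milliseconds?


Let's work it out.
Quarter-note beat duration = 60000 / 164 ms
Beats per measure (5/4) = 5
One measure = 5 × 60000 / 164 = 300000 / 164 ms
= 1829.3 ms


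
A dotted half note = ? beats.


Let's work it out.
Base half note = 2 beats
Dot 1 adds half the previous value: +1
One dotted half = 2 + 1 = 3
= 3 beats


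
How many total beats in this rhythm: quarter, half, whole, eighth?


Solution.
Beat values:
  quarter = 1 beat
  half = 2 beats
  whole = 4 beats
  eighth = 0.5 beats
Sum = 1 + 2 + 4 + 0.5
= 7.5 beats


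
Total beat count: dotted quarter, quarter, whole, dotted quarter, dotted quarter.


Step by step:
Beat values:
  dotted quarter = 1.5 beats
  quarter = 1 beat
  whole = 4 beats
  dotted quarter = 1.5 beats
  dotted quarter = 1.5 beats
Sum = 1.5 + 1 + 4 + 1.5 + 1.5
= 9.5 beats


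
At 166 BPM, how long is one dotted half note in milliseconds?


One quarter-note beat = 60000 / BPM = 60000 / 166 ms
Dotted half note = 3 × quarter note
Duration = 3 × 60000 / 166 = 180000 / 166
= 1084.3 ms


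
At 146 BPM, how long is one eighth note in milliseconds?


Solution.
One quarter-note beat = 60000 / BPM = 60000 / 146 ms
Eighth note = 1/2 × quarter note
Duration = 1/2 × 60000 / 146 = 30000 / 146
= 205.5 ms


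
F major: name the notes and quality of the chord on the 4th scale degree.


F major scale: F G A Bb C D E
Diatonic triad on degree 4 stacks scale notes 4, 6, 1: Bb D F
Bb→D = 4 semitones; Bb→F = 7 semitones → major triad
= Bb D F (major)


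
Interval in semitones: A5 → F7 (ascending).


Step by step:
Absolute semitone position = octave×12 + chromatic position
A5: 5×12 + 9 = 69
F7: 7×12 + 5 = 89
Difference = 89 - 69 = 20
= 20 semitones


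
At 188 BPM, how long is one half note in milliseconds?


Reasoning:
One quarter-note beat = 60000 / BPM = 60000 / 188 ms
Half note = 2 × quarter note
Duration = 2 × 60000 / 188 = 120000 / 188
= 638.3 ms


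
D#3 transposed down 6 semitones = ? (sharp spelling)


Working:
D#3: chromatic position 3 in octave 3 → absolute = 3×12 + 3 = 39
Transpose down 6: 39 - 6 = 33
33 = 2×12 + 9 → A in octave 2
Result = A2


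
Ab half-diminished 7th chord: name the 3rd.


Solution.
Half-diminished 7th chord = root + minor 3rd + diminished 5th + minor 7th
Seventh chords stack in thirds, so the letter names are A-C-E-G
Root: Ab
Minor 3rd above Ab: Cb
Diminished 5th above Ab: Ebb
Minor 7th above Ab: Gb
The 3rd = Cb


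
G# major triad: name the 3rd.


Working:
Major triad = root + major 3rd (4 semitones) + perfect 5th (7 semitones)
A triad on G# stacks thirds, so the chord tones use letter names G-B-D
Root: G#
Major 3rd above G#: B#
Perfect 5th above G#: D#
The 3rd = B#


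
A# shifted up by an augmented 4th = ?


Working:
augmented 4th: 4 letter names, 6 semitones
Letter: A + 3 → D
Pitch: A# + 6 semitones, spelled as a D → D##
= D##


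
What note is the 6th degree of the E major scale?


Step by step:
Major scale pattern: W-W-H-W-W-W-H (2-2-1-2-2-2-1 semitones)
Starting from E:
  E + 2 semitones → F#
  F# + 2 semitones → G#
  G# + 1 semitone → A
  A + 2 semitones → B
  B + 2 semitones → C#
  C# + 2 semitones → D#
  D# + 1 semitone → E
Scale: E F# G# A B C# D#
Degree 6 = C#


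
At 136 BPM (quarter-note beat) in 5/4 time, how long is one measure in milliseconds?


Quarter-note beat duration = 60000 / 136 ms
Beats per measure (5/4) = 5
One measure = 5 × 60000 / 136 = 300000 / 136 ms
= 2205.9 ms


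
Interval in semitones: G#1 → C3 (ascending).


Reasoning:
Absolute semitone position = octave×12 + chromatic position
G#1: 1×12 + 8 = 20
C3: 3×12 + 0 = 36
Difference = 36 - 20 = 16
= 16 semitones


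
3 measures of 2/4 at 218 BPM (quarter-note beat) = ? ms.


Quarter-note beat duration = 60000 / 218 ms
Beats per measure (2/4) = 2
One measure = 2 × 60000 / 218 = 120000 / 218 ms
3 measures = 3 × 120000 / 218 = 360000 / 218
= 1651.4 ms


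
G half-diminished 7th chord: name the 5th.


Working:
Half-diminished 7th chord = root + minor 3rd + diminished 5th + minor 7th
Seventh chords stack in thirds, so the letter names are G-B-D-F
Root: G
Minor 3rd above G: Bb
Diminished 5th above G: Db
Minor 7th above G: F
The 5th = Db


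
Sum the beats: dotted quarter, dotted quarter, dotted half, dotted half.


Let's work it out.
Beat values:
  dotted quarter = 1.5 beats
  dotted quarter = 1.5 beats
  dotted half = 3 beats
  dotted half = 3 beats
Sum = 1.5 + 1.5 + 3 + 3
= 9 beats


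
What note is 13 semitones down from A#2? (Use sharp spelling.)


A#2: chromatic position 10 in octave 2 → absolute = 2×12 + 10 = 34
Transpose down 13: 34 - 13 = 21
21 = 1×12 + 9 → A in octave 1
Result = A1


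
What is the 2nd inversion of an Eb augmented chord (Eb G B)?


Step by step:
Root position: Eb G B
2nd inversion: move root and 3rd up an octave
Bass note: B
Notes (bottom to top) = B Eb G


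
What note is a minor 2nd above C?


Step by step:
A 2nd spans 2 letter names, so from C we land on D
A minor 2nd = 1 semitone above C
Spell D at that pitch: Db
= Db


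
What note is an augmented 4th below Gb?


Solution.
A 4th spans 4 letter names, so from G we land on D
An augmented 4th = 6 semitones below Gb
Spell D at that pitch: Dbb
= Dbb


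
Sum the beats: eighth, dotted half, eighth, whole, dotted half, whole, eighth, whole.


Let's work it out.
Beat values:
  eighth = 0.5 beats
  dotted half = 3 beats
  eighth = 0.5 beats
  whole = 4 beats
  dotted half = 3 beats
  whole = 4 beats
  eighth = 0.5 beats
  whole = 4 beats
Sum = 0.5 + 3 + 0.5 + 4 + 3 + 4 + 0.5 + 4
= 19.5 beats


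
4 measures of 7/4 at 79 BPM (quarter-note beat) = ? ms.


Let's work it out.
Quarter-note beat duration = 60000 / 79 ms
Beats per measure (7/4) = 7
One measure = 7 × 60000 / 79 = 420000 / 79 ms
4 measures = 4 × 420000 / 79 = 1680000 / 79
= 21265.8 ms


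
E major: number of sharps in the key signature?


Sharp major keys follow the circle of fifths: C(0), G(1), D(2), A(3), E(4), B(5), F#(6), C#(7)
E major has 4 sharps
Order of sharps: F# C# G# D# A# E# B# → first 4: F#, C#, G#, D#
= 4 sharps


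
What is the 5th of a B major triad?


Major triad = root + major 3rd (4 semitones) + perfect 5th (7 semitones)
A triad on B stacks thirds, so the chord tones use letter names B-D-F
Root: B
Major 3rd above B: D#
Perfect 5th above B: F#
The 5th = F#


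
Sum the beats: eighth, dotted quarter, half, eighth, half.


Let's work it out.
Beat values:
  eighth = 0.5 beats
  dotted quarter = 1.5 beats
  half = 2 beats
  eighth = 0.5 beats
  half = 2 beats
Sum = 0.5 + 1.5 + 2 + 0.5 + 2
= 6.5 beats


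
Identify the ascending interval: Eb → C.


Reasoning:
Letter names: E → C spans 6 letter names → a 6th
Semitones: Eb → C = 9 half-steps
A 6th of 9 semitones is a major 6th
= major 6th


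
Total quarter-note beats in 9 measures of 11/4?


Time signature 11/4: the bottom number 4 means the quarter note gets one count
The top number 11 means 11 quarter-note beats per measure
Total = 11 × 9 measures
= 99 quarter-note beats


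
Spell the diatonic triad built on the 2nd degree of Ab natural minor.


Working:
Ab natural minor scale: Ab Bb Cb Db Eb Fb Gb
Diatonic triad on degree 2 stacks scale notes 2, 4, 6: Bb Db Fb
Bb→Db = 3 semitones; Bb→Fb = 6 semitones → diminished triad
= Bb Db Fb (diminished)


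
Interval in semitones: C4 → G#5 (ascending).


Reasoning:
Absolute semitone position = octave×12 + chromatic position
C4: 4×12 + 0 = 48
G#5: 5×12 + 8 = 68
Difference = 68 - 48 = 20
= 20 semitones


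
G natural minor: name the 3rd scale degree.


Natural minor scale pattern: W-H-W-W-H-W-W (2-1-2-2-1-2-2 semitones)
Starting from G:
  G + 2 semitones → A
  A + 1 semitone → Bb
  Bb + 2 semitones → C
  C + 2 semitones → D
  D + 1 semitone → Eb
  Eb + 2 semitones → F
  F + 2 semitones → G
Scale: G A Bb C D Eb F
Degree 3 = Bb


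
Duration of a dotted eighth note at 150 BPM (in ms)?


Step by step:
One quarter-note beat = 60000 / BPM = 60000 / 150 ms
Dotted eighth note = 3/4 × quarter note
Duration = 3/4 × 60000 / 150 = 45000 / 150
= 300.0 ms


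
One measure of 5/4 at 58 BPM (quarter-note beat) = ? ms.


Let's work it out.
Quarter-note beat duration = 60000 / 58 ms
Beats per measure (5/4) = 5
One measure = 5 × 60000 / 58 = 300000 / 58 ms
= 5172.4 ms


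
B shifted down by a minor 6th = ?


Reasoning:
minor 6th: 6 letter names, 8 semitones
Letter: B - 5 → D
Pitch: B - 8 semitones, spelled as a D → D#
= D#


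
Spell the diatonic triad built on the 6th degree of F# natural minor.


Working:
F# natural minor scale: F# G# A B C# D E
Diatonic triad on degree 6 stacks scale notes 6, 1, 3: D F# A
D→F# = 4 semitones; D→A = 7 semitones → major triad
= D F# A (major)


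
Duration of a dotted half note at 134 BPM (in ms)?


One quarter-note beat = 60000 / BPM = 60000 / 134 ms
Dotted half note = 3 × quarter note
Duration = 3 × 60000 / 134 = 180000 / 134
= 1343.3 ms


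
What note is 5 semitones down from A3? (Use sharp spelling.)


Let's work it out.
A3: chromatic position 9 in octave 3 → absolute = 3×12 + 9 = 45
Transpose down 5: 45 - 5 = 40
40 = 3×12 + 4 → E in octave 3
Result = E3


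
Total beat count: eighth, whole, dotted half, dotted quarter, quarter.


Beat values:
  eighth = 0.5 beats
  whole = 4 beats
  dotted half = 3 beats
  dotted quarter = 1.5 beats
  quarter = 1 beat
Sum = 0.5 + 4 + 3 + 1.5 + 1
= 10 beats


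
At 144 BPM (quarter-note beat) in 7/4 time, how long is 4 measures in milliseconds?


Quarter-note beat duration = 60000 / 144 ms
Beats per measure (7/4) = 7
One measure = 7 × 60000 / 144 = 420000 / 144 ms
4 measures = 4 × 420000 / 144 = 1680000 / 144
= 11666.7 ms


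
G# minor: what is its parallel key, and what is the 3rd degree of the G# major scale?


Solution.
Parallel keys share the same tonic but differ in mode
G# minor → parallel is G# major
G# major scale: G# A# B# C# D# E# F##
= G# major; 3rd degree = B#


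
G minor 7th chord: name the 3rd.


Minor 7th chord = root + minor 3rd + perfect 5th + minor 7th
Seventh chords stack in thirds, so the letter names are G-B-D-F
Root: G
Minor 3rd above G: Bb
Perfect 5th above G: D
Minor 7th above G: F
The 3rd = Bb


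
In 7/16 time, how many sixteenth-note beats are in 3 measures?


Reasoning:
Time signature 7/16: the bottom number 16 means the sixteenth note gets one count
The top number 7 means 7 sixteenth-note beats per measure
Total = 7 × 3 measures
= 21 sixteenth-note beats


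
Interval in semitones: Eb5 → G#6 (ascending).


Solution.
Absolute semitone position = octave×12 + chromatic position
Eb5: 5×12 + 3 = 63
G#6: 6×12 + 8 = 80
Difference = 80 - 63 = 17
= 17 semitones


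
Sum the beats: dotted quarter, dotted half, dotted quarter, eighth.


Let's work it out.
Beat values:
  dotted quarter = 1.5 beats
  dotted half = 3 beats
  dotted quarter = 1.5 beats
  eighth = 0.5 beats
Sum = 1.5 + 3 + 1.5 + 0.5
= 6.5 beats


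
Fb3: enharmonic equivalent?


Solution.
Enharmonic notes sound the same pitch but are spelled with different letter names
Fb and E name the same pitch class
= E3


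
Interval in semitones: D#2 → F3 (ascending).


Solution.
Absolute semitone position = octave×12 + chromatic position
D#2: 2×12 + 3 = 27
F3: 3×12 + 5 = 41
Difference = 41 - 27 = 14
= 14 semitones


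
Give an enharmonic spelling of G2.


Working:
Enharmonic notes sound the same pitch but are spelled with different letter names
G and F## name the same pitch class
= F##2


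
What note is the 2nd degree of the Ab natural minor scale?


Solution.
Natural minor scale pattern: W-H-W-W-H-W-W (2-1-2-2-1-2-2 semitones)
Starting from Ab:
  Ab + 2 semitones → Bb
  Bb + 1 semitone → Cb
  Cb + 2 semitones → Db
  Db + 2 semitones → Eb
  Eb + 1 semitone → Fb
  Fb + 2 semitones → Gb
  Gb + 2 semitones → Ab
Scale: Ab Bb Cb Db Eb Fb Gb
Degree 2 = Bb


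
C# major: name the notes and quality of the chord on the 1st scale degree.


C# major scale: C# D# E# F# G# A# B#
Diatonic triad on degree 1 stacks scale notes 1, 3, 5: C# E# G#
C#→E# = 4 semitones; C#→G# = 7 semitones → major triad
= C# E# G# (major)


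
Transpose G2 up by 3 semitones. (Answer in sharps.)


Let's work it out.
G2: chromatic position 7 in octave 2 → absolute = 2×12 + 7 = 31
Transpose up 3: 31 + 3 = 34
34 = 2×12 + 10 → A# in octave 2
Result = A#2


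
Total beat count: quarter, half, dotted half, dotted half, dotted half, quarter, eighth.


Beat values:
  quarter = 1 beat
  half = 2 beats
  dotted half = 3 beats
  dotted half = 3 beats
  dotted half = 3 beats
  quarter = 1 beat
  eighth = 0.5 beats
Sum = 1 + 2 + 3 + 3 + 3 + 1 + 0.5
= 13.5 beats


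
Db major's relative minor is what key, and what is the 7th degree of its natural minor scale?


Let's work it out.
The relative minor shares the major's key signature and starts on its 6th degree
6th degree = a major 6th above the tonic; a major 6th above Db is Bb
→ relative minor of Db major is Bb minor
Bb natural minor scale: Bb C Db Eb F Gb Ab
= Bb minor; 7th degree = Ab


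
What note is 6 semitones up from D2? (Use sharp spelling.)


D2: chromatic position 2 in octave 2 → absolute = 2×12 + 2 = 26
Transpose up 6: 26 + 6 = 32
32 = 2×12 + 8 → G# in octave 2
Result = G#2


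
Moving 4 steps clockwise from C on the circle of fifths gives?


Working:
Each clockwise step on the circle of fifths moves up a perfect 5th
From C: C → G → D → A → E
= E


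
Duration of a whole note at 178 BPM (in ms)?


Solution.
One quarter-note beat = 60000 / BPM = 60000 / 178 ms
Whole note = 4 × quarter note
Duration = 4 × 60000 / 178 = 240000 / 178
= 1348.3 ms


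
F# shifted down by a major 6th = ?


Working:
major 6th: 6 letter names, 9 semitones
Letter: F - 5 → A
Pitch: F# - 9 semitones, spelled as an A → A
= A


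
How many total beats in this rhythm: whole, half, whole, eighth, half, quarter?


Reasoning:
Beat values:
  whole = 4 beats
  half = 2 beats
  whole = 4 beats
  eighth = 0.5 beats
  half = 2 beats
  quarter = 1 beat
Sum = 4 + 2 + 4 + 0.5 + 2 + 1
= 13.5 beats


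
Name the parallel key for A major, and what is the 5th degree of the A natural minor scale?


Step by step:
Parallel keys share the same tonic but differ in mode
A major → parallel is A minor
A natural minor scale: A B C D E F G
= A minor; 5th degree = E


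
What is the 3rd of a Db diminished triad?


Solution.
Diminished triad = root + minor 3rd (3 semitones) + diminished 5th (6 semitones)
A triad on Db stacks thirds, so the chord tones use letter names D-F-A
Root: Db
Minor 3rd above Db: Fb
Diminished 5th above Db: Abb
The 3rd = Fb


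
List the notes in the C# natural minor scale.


Step by step:
Natural minor scale pattern: W-H-W-W-H-W-W (2-1-2-2-1-2-2 semitones)
Starting from C#:
  C# + 2 semitones → D#
  D# + 1 semitone → E
  E + 2 semitones → F#
  F# + 2 semitones → G#
  G# + 1 semitone → A
  A + 2 semitones → B
  B + 2 semitones → C#
Scale = C# D# E F# G# A B


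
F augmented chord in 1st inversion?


Reasoning:
Root position: F A C#
1st inversion: move root up an octave
Bass note: A
Notes (bottom to top) = A C# F


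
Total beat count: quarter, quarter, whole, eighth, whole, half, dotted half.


Step by step:
Beat values:
  quarter = 1 beat
  quarter = 1 beat
  whole = 4 beats
  eighth = 0.5 beats
  whole = 4 beats
  half = 2 beats
  dotted half = 3 beats
Sum = 1 + 1 + 4 + 0.5 + 4 + 2 + 3
= 15.5 beats


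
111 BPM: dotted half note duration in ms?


Step by step:
One quarter-note beat = 60000 / BPM = 60000 / 111 ms
Dotted half note = 3 × quarter note
Duration = 3 × 60000 / 111 = 180000 / 111
= 1621.6 ms


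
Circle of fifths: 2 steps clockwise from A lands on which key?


Each clockwise step on the circle of fifths moves up a perfect 5th
From A: A → E → B
= B


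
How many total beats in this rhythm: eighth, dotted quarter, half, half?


Reasoning:
Beat values:
  eighth = 0.5 beats
  dotted quarter = 1.5 beats
  half = 2 beats
  half = 2 beats
Sum = 0.5 + 1.5 + 2 + 2
= 6 beats


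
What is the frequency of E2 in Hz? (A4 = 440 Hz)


f = 440 × 2^(n/12) where n = semitones from A4
E2: -29 semitones from A4
f = 440 × 2^(-29/12)
f = 82.41 Hz


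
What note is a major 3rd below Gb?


Solution.
A 3rd spans 3 letter names, so from G we land on E
A major 3rd = 4 semitones below Gb
Spell E at that pitch: Ebb
= Ebb


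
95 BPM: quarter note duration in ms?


Step by step:
One quarter-note beat = 60000 / BPM = 60000 / 95 ms
Duration = 60000 / 95
= 631.6 ms


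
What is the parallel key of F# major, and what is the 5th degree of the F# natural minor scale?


Parallel keys share the same tonic but differ in mode
F# major → parallel is F# minor
F# natural minor scale: F# G# A B C# D E
= F# minor; 5th degree = C#


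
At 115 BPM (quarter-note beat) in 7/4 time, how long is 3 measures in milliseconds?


Working:
Quarter-note beat duration = 60000 / 115 ms
Beats per measure (7/4) = 7
One measure = 7 × 60000 / 115 = 420000 / 115 ms
3 measures = 3 × 420000 / 115 = 1260000 / 115
= 10956.5 ms


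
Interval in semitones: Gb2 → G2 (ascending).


Reasoning:
Absolute semitone position = octave×12 + chromatic position
Gb2: 2×12 + 6 = 30
G2: 2×12 + 7 = 31
Difference = 31 - 30 = 1
= 1 semitone


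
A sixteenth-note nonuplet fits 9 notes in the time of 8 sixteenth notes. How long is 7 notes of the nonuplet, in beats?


Working:
Nonuplet: 9 notes occupy the space of 8 sixteenth notes
Space = 8 × 1/4 = 2 beats
Each nonuplet note = 2 / 9 = 2/9 beats
7 notes = 7 × 2/9 = 14/9
= 14/9 beats


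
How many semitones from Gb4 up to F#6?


Reasoning:
Absolute semitone position = octave×12 + chromatic position
Gb4: 4×12 + 6 = 54
F#6: 6×12 + 6 = 78
Difference = 78 - 54 = 24
= 24 semitones


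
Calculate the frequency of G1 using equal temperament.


Let's work it out.
f = 440 × 2^(n/12) where n = semitones from A4
G1: -38 semitones from A4
f = 440 × 2^(-38/12)
f = 49.00 Hz


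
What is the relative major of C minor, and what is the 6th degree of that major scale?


Reasoning:
The relative major shares the key signature and is a minor 3rd above the minor tonic
A minor 3rd above C is Eb
→ relative major of C minor is Eb major
Eb major scale: Eb F G Ab Bb C D
= Eb major; 6th degree = C


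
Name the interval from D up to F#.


Let's work it out.
Letter names: D → F spans 3 letter names → a 3rd
Semitones: D → F# = 4 half-steps
A 3rd of 4 semitones is a major 3rd
= major 3rd


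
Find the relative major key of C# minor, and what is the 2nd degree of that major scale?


Step by step:
The relative major shares the key signature and is a minor 3rd above the minor tonic
A minor 3rd above C# is E
→ relative major of C# minor is E major
E major scale: E F# G# A B C# D#
= E major; 2nd degree = F#


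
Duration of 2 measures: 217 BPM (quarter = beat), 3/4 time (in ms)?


Reasoning:
Quarter-note beat duration = 60000 / 217 ms
Beats per measure (3/4) = 3
One measure = 3 × 60000 / 217 = 180000 / 217 ms
2 measures = 2 × 180000 / 217 = 360000 / 217
= 1659.0 ms


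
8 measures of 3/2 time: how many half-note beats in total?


Working:
Time signature 3/2: the bottom number 2 means the half note gets one count
The top number 3 means 3 half-note beats per measure
Total = 3 × 8 measures
= 24 half-note beats


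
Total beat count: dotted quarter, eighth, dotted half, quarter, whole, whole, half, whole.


Working:
Beat values:
  dotted quarter = 1.5 beats
  eighth = 0.5 beats
  dotted half = 3 beats
  quarter = 1 beat
  whole = 4 beats
  whole = 4 beats
  half = 2 beats
  whole = 4 beats
Sum = 1.5 + 0.5 + 3 + 1 + 4 + 4 + 2 + 4
= 20 beats


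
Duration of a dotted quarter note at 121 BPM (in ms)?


Reasoning:
One quarter-note beat = 60000 / BPM = 60000 / 121 ms
Dotted quarter note = 3/2 × quarter note
Duration = 3/2 × 60000 / 121 = 90000 / 121
= 743.8 ms


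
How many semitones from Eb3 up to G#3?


Let's work it out.
Absolute semitone position = octave×12 + chromatic position
Eb3: 3×12 + 3 = 39
G#3: 3×12 + 8 = 44
Difference = 44 - 39 = 5
= 5 semitones


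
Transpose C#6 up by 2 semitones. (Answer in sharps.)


Solution.
C#6: chromatic position 1 in octave 6 → absolute = 6×12 + 1 = 73
Transpose up 2: 73 + 2 = 75
75 = 6×12 + 3 → D# in octave 6
Result = D#6


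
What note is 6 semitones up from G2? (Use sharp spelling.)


Let's work it out.
G2: chromatic position 7 in octave 2 → absolute = 2×12 + 7 = 31
Transpose up 6: 31 + 6 = 37
37 = 3×12 + 1 → C# in octave 3
Result = C#3


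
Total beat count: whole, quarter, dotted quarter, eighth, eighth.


Let's work it out.
Beat values:
  whole = 4 beats
  quarter = 1 beat
  dotted quarter = 1.5 beats
  eighth = 0.5 beats
  eighth = 0.5 beats
Sum = 4 + 1 + 1.5 + 0.5 + 0.5
= 7.5 beats


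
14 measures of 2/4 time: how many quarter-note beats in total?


Step by step:
Time signature 2/4: the bottom number 4 means the quarter note gets one count
The top number 2 means 2 quarter-note beats per measure
Total = 2 × 14 measures
= 28 quarter-note beats


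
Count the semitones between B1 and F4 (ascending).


Let's work it out.
Absolute semitone position = octave×12 + chromatic position
B1: 1×12 + 11 = 23
F4: 4×12 + 5 = 53
Difference = 53 - 23 = 30
= 30 semitones


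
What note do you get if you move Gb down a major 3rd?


Let's work it out.
major 3rd: 3 letter names, 4 semitones
Letter: G - 2 → E
Pitch: Gb - 4 semitones, spelled as an E → Ebb
= Ebb


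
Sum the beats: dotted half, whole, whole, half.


Beat values:
  dotted half = 3 beats
  whole = 4 beats
  whole = 4 beats
  half = 2 beats
Sum = 3 + 4 + 4 + 2
= 13 beats


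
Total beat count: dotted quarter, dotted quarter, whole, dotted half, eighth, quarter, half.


Beat values:
  dotted quarter = 1.5 beats
  dotted quarter = 1.5 beats
  whole = 4 beats
  dotted half = 3 beats
  eighth = 0.5 beats
  quarter = 1 beat
  half = 2 beats
Sum = 1.5 + 1.5 + 4 + 3 + 0.5 + 1 + 2
= 13.5 beats


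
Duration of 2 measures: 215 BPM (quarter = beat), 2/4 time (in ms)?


Working:
Quarter-note beat duration = 60000 / 215 ms
Beats per measure (2/4) = 2
One measure = 2 × 60000 / 215 = 120000 / 215 ms
2 measures = 2 × 120000 / 215 = 240000 / 215
= 1116.3 ms


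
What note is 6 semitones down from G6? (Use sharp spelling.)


Step by step:
G6: chromatic position 7 in octave 6 → absolute = 6×12 + 7 = 79
Transpose down 6: 79 - 6 = 73
73 = 6×12 + 1 → C# in octave 6
Result = C#6


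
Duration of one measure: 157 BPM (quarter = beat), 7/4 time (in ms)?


Working:
Quarter-note beat duration = 60000 / 157 ms
Beats per measure (7/4) = 7
One measure = 7 × 60000 / 157 = 420000 / 157 ms
= 2675.2 ms


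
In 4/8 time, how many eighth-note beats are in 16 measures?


Time signature 4/8: the bottom number 8 means the eighth note gets one count
The top number 4 means 4 eighth-note beats per measure
Total = 4 × 16 measures
= 64 eighth-note beats


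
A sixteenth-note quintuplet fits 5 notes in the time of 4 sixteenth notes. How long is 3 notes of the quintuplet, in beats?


Solution.
Quintuplet: 5 notes occupy the space of 4 sixteenth notes
Space = 4 × 1/4 = 1 beat
Each quintuplet note = 1 / 5 = 1/5 beats
3 notes = 3 × 1/5 = 3/5
= 3/5 beats


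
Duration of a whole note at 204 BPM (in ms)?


Working:
One quarter-note beat = 60000 / BPM = 60000 / 204 ms
Whole note = 4 × quarter note
Duration = 4 × 60000 / 204 = 240000 / 204
= 1176.5 ms


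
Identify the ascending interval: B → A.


Letter names: B → A spans 7 letter names → a 7th
Semitones: B → A = 10 half-steps
A 7th of 10 semitones is a minor 7th
= minor 7th


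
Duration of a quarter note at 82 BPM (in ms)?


One quarter-note beat = 60000 / BPM = 60000 / 82 ms
Duration = 60000 / 82
= 731.7 ms


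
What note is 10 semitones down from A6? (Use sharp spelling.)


A6: chromatic position 9 in octave 6 → absolute = 6×12 + 9 = 81
Transpose down 10: 81 - 10 = 71
71 = 5×12 + 11 → B in octave 5
Result = B5


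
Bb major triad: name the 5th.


Solution.
Major triad = root + major 3rd (4 semitones) + perfect 5th (7 semitones)
A triad on Bb stacks thirds, so the chord tones use letter names B-D-F
Root: Bb
Major 3rd above Bb: D
Perfect 5th above Bb: F
The 5th = F


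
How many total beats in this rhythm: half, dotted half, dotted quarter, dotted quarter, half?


Let's work it out.
Beat values:
  half = 2 beats
  dotted half = 3 beats
  dotted quarter = 1.5 beats
  dotted quarter = 1.5 beats
  half = 2 beats
Sum = 2 + 3 + 1.5 + 1.5 + 2
= 10 beats


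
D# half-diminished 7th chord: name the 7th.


Reasoning:
Half-diminished 7th chord = root + minor 3rd + diminished 5th + minor 7th
Seventh chords stack in thirds, so the letter names are D-F-A-C
Root: D#
Minor 3rd above D#: F#
Diminished 5th above D#: A
Minor 7th above D#: C#
The 7th = C#


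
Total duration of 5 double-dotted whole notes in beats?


Base whole note = 4 beats
Dot 1 adds half the previous value: +2
Dot 2 adds half the previous value: +1
One double-dotted whole = 4 + 2 + 1 = 7
5 of them = 5 × 7 = 35
= 35 beats


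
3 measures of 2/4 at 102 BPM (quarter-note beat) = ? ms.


Quarter-note beat duration = 60000 / 102 ms
Beats per measure (2/4) = 2
One measure = 2 × 60000 / 102 = 120000 / 102 ms
3 measures = 3 × 120000 / 102 = 360000 / 102
= 3529.4 ms


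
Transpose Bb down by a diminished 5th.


Solution.
diminished 5th: 5 letter names, 6 semitones
Letter: B - 4 → E
Pitch: Bb - 6 semitones, spelled as an E → E
= E


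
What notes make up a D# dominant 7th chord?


Dominant 7th chord = root + major 3rd + perfect 5th + minor 7th
Seventh chords stack in thirds, so the letter names are D-F-A-C
Root: D#
Major 3rd above D#: F##
Perfect 5th above D#: A#
Minor 7th above D#: C#
Chord = D# F## A# C#


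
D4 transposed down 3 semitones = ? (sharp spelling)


Let's work it out.
D4: chromatic position 2 in octave 4 → absolute = 4×12 + 2 = 50
Transpose down 3: 50 - 3 = 47
47 = 3×12 + 11 → B in octave 3
Result = B3


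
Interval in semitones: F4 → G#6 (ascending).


Step by step:
Absolute semitone position = octave×12 + chromatic position
F4: 4×12 + 5 = 53
G#6: 6×12 + 8 = 80
Difference = 80 - 53 = 27
= 27 semitones


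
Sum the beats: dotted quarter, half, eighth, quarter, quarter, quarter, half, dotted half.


Beat values:
  dotted quarter = 1.5 beats
  half = 2 beats
  eighth = 0.5 beats
  quarter = 1 beat
  quarter = 1 beat
  quarter = 1 beat
  half = 2 beats
  dotted half = 3 beats
Sum = 1.5 + 2 + 0.5 + 1 + 1 + 1 + 2 + 3
= 12 beats


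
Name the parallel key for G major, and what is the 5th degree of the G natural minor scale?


Let's work it out.
Parallel keys share the same tonic but differ in mode
G major → parallel is G minor
G natural minor scale: G A Bb C D Eb F
= G minor; 5th degree = D


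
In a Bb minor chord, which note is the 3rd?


Solution.
Minor triad = root + minor 3rd (3 semitones) + perfect 5th (7 semitones)
A triad on Bb stacks thirds, so the chord tones use letter names B-D-F
Root: Bb
Minor 3rd above Bb: Db
Perfect 5th above Bb: F
The 3rd = Db


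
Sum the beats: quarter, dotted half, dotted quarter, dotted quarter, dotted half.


Beat values:
  quarter = 1 beat
  dotted half = 3 beats
  dotted quarter = 1.5 beats
  dotted quarter = 1.5 beats
  dotted half = 3 beats
Sum = 1 + 3 + 1.5 + 1.5 + 3
= 10 beats


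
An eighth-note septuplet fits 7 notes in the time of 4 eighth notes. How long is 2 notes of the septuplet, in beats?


Reasoning:
Septuplet: 7 notes occupy the space of 4 eighth notes
Space = 4 × 1/2 = 2 beats
Each septuplet note = 2 / 7 = 2/7 beats
2 notes = 2 × 2/7 = 4/7
= 4/7 beats


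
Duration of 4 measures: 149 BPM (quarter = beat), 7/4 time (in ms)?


Solution.
Quarter-note beat duration = 60000 / 149 ms
Beats per measure (7/4) = 7
One measure = 7 × 60000 / 149 = 420000 / 149 ms
4 measures = 4 × 420000 / 149 = 1680000 / 149
= 11275.2 ms


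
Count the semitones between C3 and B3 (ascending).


Solution.
Absolute semitone position = octave×12 + chromatic position
C3: 3×12 + 0 = 36
B3: 3×12 + 11 = 47
Difference = 47 - 36 = 11
= 11 semitones


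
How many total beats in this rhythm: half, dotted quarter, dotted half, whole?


Beat values:
  half = 2 beats
  dotted quarter = 1.5 beats
  dotted half = 3 beats
  whole = 4 beats
Sum = 2 + 1.5 + 3 + 4
= 10.5 beats


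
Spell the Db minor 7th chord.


Let's work it out.
Minor 7th chord = root + minor 3rd + perfect 5th + minor 7th
Seventh chords stack in thirds, so the letter names are D-F-A-C
Root: Db
Minor 3rd above Db: Fb
Perfect 5th above Db: Ab
Minor 7th above Db: Cb
Chord = Db Fb Ab Cb


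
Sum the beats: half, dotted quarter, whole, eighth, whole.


Solution.
Beat values:
  half = 2 beats
  dotted quarter = 1.5 beats
  whole = 4 beats
  eighth = 0.5 beats
  whole = 4 beats
Sum = 2 + 1.5 + 4 + 0.5 + 4
= 12 beats


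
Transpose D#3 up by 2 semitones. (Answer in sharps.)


D#3: chromatic position 3 in octave 3 → absolute = 3×12 + 3 = 39
Transpose up 2: 39 + 2 = 41
41 = 3×12 + 5 → F in octave 3
Result = F3


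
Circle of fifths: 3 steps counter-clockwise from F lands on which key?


Each counter-clockwise step moves down a perfect 5th (= up a perfect 4th)
From F: F → Bb → Eb → Ab
= Ab


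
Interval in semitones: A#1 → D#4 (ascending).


Let's work it out.
Absolute semitone position = octave×12 + chromatic position
A#1: 1×12 + 10 = 22
D#4: 4×12 + 3 = 51
Difference = 51 - 22 = 29
= 29 semitones


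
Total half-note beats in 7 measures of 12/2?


Step by step:
Time signature 12/2: the bottom number 2 means the half note gets one count
The top number 12 means 12 half-note beats per measure
Total = 12 × 7 measures
= 84 half-note beats


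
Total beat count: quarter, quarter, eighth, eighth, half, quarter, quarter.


Beat values:
  quarter = 1 beat
  quarter = 1 beat
  eighth = 0.5 beats
  eighth = 0.5 beats
  half = 2 beats
  quarter = 1 beat
  quarter = 1 beat
Sum = 1 + 1 + 0.5 + 0.5 + 2 + 1 + 1
= 7 beats


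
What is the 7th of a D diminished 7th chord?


Working:
Diminished 7th chord = root + minor 3rd + diminished 5th + diminished 7th
Seventh chords stack in thirds, so the letter names are D-F-A-C
Root: D
Minor 3rd above D: F
Diminished 5th above D: Ab
Diminished 7th above D: Cb
The 7th = Cb


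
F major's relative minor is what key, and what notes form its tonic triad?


The relative minor shares the major's key signature and starts on its 6th degree
6th degree = a major 6th above the tonic; a major 6th above F is D
→ relative minor of F major is D minor
Tonic triad of D minor = root + minor 3rd + perfect 5th = D F A
= D minor; triad = D F A


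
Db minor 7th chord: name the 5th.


Working:
Minor 7th chord = root + minor 3rd + perfect 5th + minor 7th
Seventh chords stack in thirds, so the letter names are D-F-A-C
Root: Db
Minor 3rd above Db: Fb
Perfect 5th above Db: Ab
Minor 7th above Db: Cb
The 5th = Ab


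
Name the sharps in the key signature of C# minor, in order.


Solution.
Sharp minor keys follow the circle of fifths: A(0), E(1), B(2), F#(3), C#(4), G#(5), D#(6), A#(7)
C# minor has 4 sharps
Order of sharps: F# C# G# D# A# E# B# → first 4: F#, C#, G#, D#
= F#, C#, G#, D#


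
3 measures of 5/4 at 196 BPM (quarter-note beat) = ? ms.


Step by step:
Quarter-note beat duration = 60000 / 196 ms
Beats per measure (5/4) = 5
One measure = 5 × 60000 / 196 = 300000 / 196 ms
3 measures = 3 × 300000 / 196 = 900000 / 196
= 4591.8 ms


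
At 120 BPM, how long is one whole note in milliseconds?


Working:
One quarter-note beat = 60000 / BPM = 60000 / 120 ms
Whole note = 4 × quarter note
Duration = 4 × 60000 / 120 = 240000 / 120
= 2000.0 ms


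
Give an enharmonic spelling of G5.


Step by step:
Enharmonic notes sound the same pitch but are spelled with different letter names
G and Abb name the same pitch class
= Abb5


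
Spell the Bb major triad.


Let's work it out.
Major triad = root + major 3rd (4 semitones) + perfect 5th (7 semitones)
A triad on Bb stacks thirds, so the chord tones use letter names B-D-F
Root: Bb
Major 3rd above Bb: D
Perfect 5th above Bb: F
Chord = Bb D F


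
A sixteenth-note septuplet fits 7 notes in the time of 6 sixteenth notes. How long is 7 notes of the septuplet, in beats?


Step by step:
Septuplet: 7 notes occupy the space of 6 sixteenth notes
Space = 6 × 1/4 = 3/2 beats
Each septuplet note = 3/2 / 7 = 3/14 beats
7 notes = 7 × 3/14 = 3/2
= 3/2 beats


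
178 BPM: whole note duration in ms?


Let's work it out.
One quarter-note beat = 60000 / BPM = 60000 / 178 ms
Whole note = 4 × quarter note
Duration = 4 × 60000 / 178 = 240000 / 178
= 1348.3 ms


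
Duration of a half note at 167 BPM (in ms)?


Solution.
One quarter-note beat = 60000 / BPM = 60000 / 167 ms
Half note = 2 × quarter note
Duration = 2 × 60000 / 167 = 120000 / 167
= 718.6 ms


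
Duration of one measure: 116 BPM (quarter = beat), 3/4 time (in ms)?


Working:
Quarter-note beat duration = 60000 / 116 ms
Beats per measure (3/4) = 3
One measure = 3 × 60000 / 116 = 180000 / 116 ms
= 1551.7 ms


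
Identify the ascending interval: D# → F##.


Letter names: D → F spans 3 letter names → a 3rd
Semitones: D# → F## = 4 half-steps
A 3rd of 4 semitones is a major 3rd
= major 3rd


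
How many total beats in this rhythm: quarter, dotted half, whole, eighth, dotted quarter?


Let's work it out.
Beat values:
  quarter = 1 beat
  dotted half = 3 beats
  whole = 4 beats
  eighth = 0.5 beats
  dotted quarter = 1.5 beats
Sum = 1 + 3 + 4 + 0.5 + 1.5
= 10 beats


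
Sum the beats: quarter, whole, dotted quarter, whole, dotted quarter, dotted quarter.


Working:
Beat values:
  quarter = 1 beat
  whole = 4 beats
  dotted quarter = 1.5 beats
  whole = 4 beats
  dotted quarter = 1.5 beats
  dotted quarter = 1.5 beats
Sum = 1 + 4 + 1.5 + 4 + 1.5 + 1.5
= 13.5 beats


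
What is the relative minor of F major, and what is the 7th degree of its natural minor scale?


Step by step:
The relative minor shares the major's key signature and starts on its 6th degree
6th degree = a major 6th above the tonic; a major 6th above F is D
→ relative minor of F major is D minor
D natural minor scale: D E F G A Bb C
= D minor; 7th degree = C


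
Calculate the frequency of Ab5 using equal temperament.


Let's work it out.
f = 440 × 2^(n/12) where n = semitones from A4
Ab5: 11 semitones from A4
f = 440 × 2^(11/12)
f = 830.61 Hz


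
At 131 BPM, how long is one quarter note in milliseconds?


Step by step:
One quarter-note beat = 60000 / BPM = 60000 / 131 ms
Duration = 60000 / 131
= 458.0 ms


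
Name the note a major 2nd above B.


Step by step:
A 2nd spans 2 letter names, so from B we land on C
A major 2nd = 2 semitones above B
Spell C at that pitch: C#
= C#


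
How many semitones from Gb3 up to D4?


Absolute semitone position = octave×12 + chromatic position
Gb3: 3×12 + 6 = 42
D4: 4×12 + 2 = 50
Difference = 50 - 42 = 8
= 8 semitones


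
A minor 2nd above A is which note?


A 2nd spans 2 letter names, so from A we land on B
A minor 2nd = 1 semitone above A
Spell B at that pitch: Bb
= Bb


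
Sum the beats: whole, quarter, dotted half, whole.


Working:
Beat values:
  whole = 4 beats
  quarter = 1 beat
  dotted half = 3 beats
  whole = 4 beats
Sum = 4 + 1 + 3 + 4
= 12 beats


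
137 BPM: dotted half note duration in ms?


One quarter-note beat = 60000 / BPM = 60000 / 137 ms
Dotted half note = 3 × quarter note
Duration = 3 × 60000 / 137 = 180000 / 137
= 1313.9 ms
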